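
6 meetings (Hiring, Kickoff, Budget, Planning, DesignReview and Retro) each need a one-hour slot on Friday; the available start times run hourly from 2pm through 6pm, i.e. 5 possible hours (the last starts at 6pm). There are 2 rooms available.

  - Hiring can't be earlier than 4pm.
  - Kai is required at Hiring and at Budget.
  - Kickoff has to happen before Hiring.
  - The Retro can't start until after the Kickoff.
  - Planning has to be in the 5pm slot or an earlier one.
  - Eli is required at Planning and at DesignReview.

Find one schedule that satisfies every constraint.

Budget -> 3pm, Retro -> 3pm, DesignReview -> 4pm, Planning -> 2pm, Kickoff -> 2pm, Hiring -> 4pm

Checking: Kickoff(2pm) before Hiring(4pm); Kickoff(2pm) before Retro(3pm); Hiring(4pm) != Budget(3pm); Planning(2pm) != DesignReview(4pm); Planning=2pm in [2pm,5pm]; Hiring=4pm in [4pm,6pm]; max 2 per hour (cap 2).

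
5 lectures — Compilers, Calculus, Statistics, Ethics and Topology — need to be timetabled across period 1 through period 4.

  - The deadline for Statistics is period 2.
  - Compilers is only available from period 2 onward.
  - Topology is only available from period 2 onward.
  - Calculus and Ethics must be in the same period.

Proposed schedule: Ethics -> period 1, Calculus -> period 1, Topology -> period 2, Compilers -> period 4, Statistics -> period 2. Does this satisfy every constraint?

Valid

Compilers is only available from period 2 onward — holds.
Calculus and Ethics must be in the same period — holds.
Topology is only available from period 2 onward — holds.
The deadline for Statistics is period 2 — holds.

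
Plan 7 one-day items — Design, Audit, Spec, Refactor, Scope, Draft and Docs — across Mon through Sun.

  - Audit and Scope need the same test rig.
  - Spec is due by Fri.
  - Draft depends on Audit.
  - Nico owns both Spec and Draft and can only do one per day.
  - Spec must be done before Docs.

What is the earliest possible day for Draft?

Precedence pushes Draft to at least Tue.
Draft at Tue is achievable: Audit=Mon, Docs=Tue, Draft=Tue, Design=Mon, Spec=Mon, Scope=Tue, Refactor=Mon.

Tue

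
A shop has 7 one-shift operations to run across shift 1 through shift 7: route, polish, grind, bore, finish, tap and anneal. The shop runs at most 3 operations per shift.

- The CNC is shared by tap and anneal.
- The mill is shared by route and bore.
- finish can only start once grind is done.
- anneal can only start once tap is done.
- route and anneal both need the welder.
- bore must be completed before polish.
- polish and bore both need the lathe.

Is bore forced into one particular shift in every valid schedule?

bore can be shift 1 (e.g. polish -> shift 2, route -> shift 3, grind -> shift 1, tap -> shift 1, anneal -> shift 2, bore -> shift 1, finish -> shift 2) or shift 2 (e.g. tap=shift 1; route=shift 1; grind=shift 1; anneal=shift 2; finish=shift 2; polish=shift 3; bore=shift 2).

No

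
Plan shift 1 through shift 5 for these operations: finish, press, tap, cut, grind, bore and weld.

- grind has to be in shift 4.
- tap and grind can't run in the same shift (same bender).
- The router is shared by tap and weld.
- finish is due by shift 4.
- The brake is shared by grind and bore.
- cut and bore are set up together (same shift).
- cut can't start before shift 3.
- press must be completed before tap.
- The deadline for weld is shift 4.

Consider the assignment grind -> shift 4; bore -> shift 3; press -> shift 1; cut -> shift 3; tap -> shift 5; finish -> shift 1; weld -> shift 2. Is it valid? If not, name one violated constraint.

Yes, all constraints hold

grind has to be in shift 4 — holds.
cut can't start before shift 3 — holds.
The router is shared by tap and weld — holds.
tap and grind can't run in the same shift (same bender) — holds.
The deadline for weld is shift 4 — holds.
press must be completed before tap — holds.
cut and bore are set up together (same shift) — holds.
The brake is shared by grind and bore — holds.
finish is due by shift 4 — holds.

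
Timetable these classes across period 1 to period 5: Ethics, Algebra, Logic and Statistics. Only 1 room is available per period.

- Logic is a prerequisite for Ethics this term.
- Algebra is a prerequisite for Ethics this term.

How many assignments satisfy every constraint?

Splitting on Ethics: it can be period 3 (4), period 4 (12), period 5 (24). Listing each branch's schedules as (Algebra, Logic, Statistics) by period number:
Ethics=period 3: (1,2,4) (1,2,5) (2,1,4) (2,1,5) — 4.
Ethics=period 4: (1,2,3) (1,2,5) (1,3,2) (1,3,5) (2,1,3) (2,1,5) (2,3,1) (2,3,5) (3,1,2) (3,1,5) (3,2,1) (3,2,5) — 12.
Ethics=period 5: (1,2,3) (1,2,4) (1,3,2) (1,3,4) (1,4,2) (1,4,3) (2,1,3) (2,1,4) (2,3,1) (2,3,4) (2,4,1) (2,4,3) (3,1,2) (3,1,4) (3,2,1) (3,2,4) (3,4,1) (3,4,2) (4,1,2) (4,1,3) (4,2,1) (4,2,3) (4,3,1) (4,3,2) — 24.
Summing: 4 + 12 + 24 = 40.

40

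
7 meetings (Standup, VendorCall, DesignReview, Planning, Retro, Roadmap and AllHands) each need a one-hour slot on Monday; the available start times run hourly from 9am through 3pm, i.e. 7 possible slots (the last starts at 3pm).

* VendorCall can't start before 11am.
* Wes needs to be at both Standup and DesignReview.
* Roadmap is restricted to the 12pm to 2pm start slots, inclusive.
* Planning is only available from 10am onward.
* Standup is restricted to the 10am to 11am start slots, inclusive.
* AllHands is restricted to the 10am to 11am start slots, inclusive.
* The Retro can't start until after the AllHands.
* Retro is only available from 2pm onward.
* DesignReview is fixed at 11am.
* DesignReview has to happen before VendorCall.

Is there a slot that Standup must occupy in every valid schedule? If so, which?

10am

Standup's window is 10am–11am.
DesignReview is fixed at 11am, and Standup can't share a slot with DesignReview.
So Standup must be 10am.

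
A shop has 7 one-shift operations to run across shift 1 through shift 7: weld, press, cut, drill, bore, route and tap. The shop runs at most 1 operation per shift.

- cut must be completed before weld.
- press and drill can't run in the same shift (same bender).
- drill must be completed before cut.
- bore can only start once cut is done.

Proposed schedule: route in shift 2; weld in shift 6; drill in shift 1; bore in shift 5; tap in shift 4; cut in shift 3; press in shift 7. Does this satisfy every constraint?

drill must be completed before cut — holds.
cut must be completed before weld — holds.
press and drill can't run in the same shift (same bender) — holds.
bore can only start once cut is done — holds.
The shop runs at most 1 operation per shift — holds.

Yes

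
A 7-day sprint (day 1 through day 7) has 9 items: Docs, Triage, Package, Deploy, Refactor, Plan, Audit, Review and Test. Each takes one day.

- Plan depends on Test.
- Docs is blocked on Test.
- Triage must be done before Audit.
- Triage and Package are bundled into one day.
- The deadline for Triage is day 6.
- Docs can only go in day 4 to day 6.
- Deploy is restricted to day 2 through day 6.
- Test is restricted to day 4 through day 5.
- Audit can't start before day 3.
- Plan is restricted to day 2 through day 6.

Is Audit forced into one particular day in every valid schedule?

No

Audit can be day 3 (e.g. Deploy -> day 2, Docs -> day 5, Review -> day 1, Plan -> day 5, Test -> day 4, Package -> day 1, Audit -> day 3, Triage -> day 1, Refactor -> day 1) or day 4 (e.g. Plan=day 5; Audit=day 4; Review=day 1; Refactor=day 1; Docs=day 5; Test=day 4; Deploy=day 2; Triage=day 1; Package=day 1).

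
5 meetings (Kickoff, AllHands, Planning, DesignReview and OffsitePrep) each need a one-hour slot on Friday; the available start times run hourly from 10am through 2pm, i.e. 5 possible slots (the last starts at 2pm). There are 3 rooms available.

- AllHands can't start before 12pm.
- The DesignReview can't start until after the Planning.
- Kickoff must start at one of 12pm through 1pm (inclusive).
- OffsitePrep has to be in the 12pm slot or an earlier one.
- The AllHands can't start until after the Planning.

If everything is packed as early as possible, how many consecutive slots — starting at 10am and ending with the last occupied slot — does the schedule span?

3

The precedence chain requires at least 2 distinct slots.
With at most 3 per slot and 5 meetings, at least 2 slots are needed.
Kickoff can't be placed before 12pm — that is slot 3 counting from 10am — so the schedule must run through at least 3 slots.
3 works (last occupied slot: 12pm): for example AllHands=12pm, OffsitePrep=10am, Kickoff=12pm, Planning=10am, DesignReview=11am.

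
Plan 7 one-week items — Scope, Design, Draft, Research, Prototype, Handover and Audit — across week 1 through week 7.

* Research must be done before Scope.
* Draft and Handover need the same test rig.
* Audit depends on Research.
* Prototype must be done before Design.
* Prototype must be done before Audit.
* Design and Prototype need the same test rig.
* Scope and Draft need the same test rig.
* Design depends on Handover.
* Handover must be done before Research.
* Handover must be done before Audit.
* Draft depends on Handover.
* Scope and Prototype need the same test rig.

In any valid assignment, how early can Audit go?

Precedence pushes Audit to at least week 3.
Audit at week 3 is achievable: Research -> week 2; Draft -> week 2; Audit -> week 3; Scope -> week 3; Design -> week 2; Prototype -> week 1; Handover -> week 1.

week 3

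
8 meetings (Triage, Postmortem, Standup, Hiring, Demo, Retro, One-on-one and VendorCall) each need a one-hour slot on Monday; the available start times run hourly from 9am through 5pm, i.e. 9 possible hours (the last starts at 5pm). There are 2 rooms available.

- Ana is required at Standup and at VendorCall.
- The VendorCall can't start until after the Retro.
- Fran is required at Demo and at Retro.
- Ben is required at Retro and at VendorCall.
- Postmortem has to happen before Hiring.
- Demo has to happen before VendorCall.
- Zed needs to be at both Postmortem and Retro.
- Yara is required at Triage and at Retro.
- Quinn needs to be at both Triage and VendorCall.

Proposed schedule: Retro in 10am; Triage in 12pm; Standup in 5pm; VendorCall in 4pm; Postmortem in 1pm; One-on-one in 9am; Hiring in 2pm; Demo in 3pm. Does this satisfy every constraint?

Fran is required at Demo and at Retro — holds.
Quinn needs to be at both Triage and VendorCall — holds.
Demo has to happen before VendorCall — holds.
Ben is required at Retro and at VendorCall — holds.
Ana is required at Standup and at VendorCall — holds.
Zed needs to be at both Postmortem and Retro — holds.
The VendorCall can't start until after the Retro — holds.
There are 2 rooms available — holds.
Yara is required at Triage and at Retro — holds.
Postmortem has to happen before Hiring — holds.

Valid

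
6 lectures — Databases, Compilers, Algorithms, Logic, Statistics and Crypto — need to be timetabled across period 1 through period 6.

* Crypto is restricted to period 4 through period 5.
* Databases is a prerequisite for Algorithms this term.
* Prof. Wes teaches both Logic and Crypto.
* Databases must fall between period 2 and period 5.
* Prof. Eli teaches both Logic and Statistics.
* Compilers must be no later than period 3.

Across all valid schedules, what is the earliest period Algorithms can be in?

Precedence pushes Algorithms to at least period 3.
Algorithms at period 3 is achievable: Databases in period 2, Logic in period 1, Compilers in period 1, Statistics in period 2, Crypto in period 4, Algorithms in period 3.

period 3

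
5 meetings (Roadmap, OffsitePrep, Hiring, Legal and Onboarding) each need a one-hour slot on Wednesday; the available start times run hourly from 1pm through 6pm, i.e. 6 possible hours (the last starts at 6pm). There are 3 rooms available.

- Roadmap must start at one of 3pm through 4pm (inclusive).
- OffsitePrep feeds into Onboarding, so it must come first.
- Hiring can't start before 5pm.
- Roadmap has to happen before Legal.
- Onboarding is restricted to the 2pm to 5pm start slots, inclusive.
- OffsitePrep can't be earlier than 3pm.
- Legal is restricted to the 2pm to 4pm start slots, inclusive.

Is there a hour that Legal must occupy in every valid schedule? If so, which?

4pm

Legal is available from 2pm; precedence pushes Legal to at least 4pm; Legal's own window allows nothing later than 4pm.
So Legal is pinned to 4pm.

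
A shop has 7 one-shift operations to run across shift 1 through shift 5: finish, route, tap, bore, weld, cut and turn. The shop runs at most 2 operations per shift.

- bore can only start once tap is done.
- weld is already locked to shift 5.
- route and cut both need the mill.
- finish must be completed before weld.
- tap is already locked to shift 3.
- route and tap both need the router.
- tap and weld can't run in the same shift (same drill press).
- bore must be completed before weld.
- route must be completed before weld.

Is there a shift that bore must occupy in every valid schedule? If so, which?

tap is fixed at shift 3 and must come before bore, so bore is at least shift 4.
weld is fixed at shift 5 and must come after bore, so bore is at most shift 4.
So bore must be shift 4.

shift 4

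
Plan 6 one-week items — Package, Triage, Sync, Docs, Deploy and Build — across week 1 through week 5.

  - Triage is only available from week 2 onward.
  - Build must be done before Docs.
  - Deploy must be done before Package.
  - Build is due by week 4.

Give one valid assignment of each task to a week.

Triage in week 2; Build in week 1; Deploy in week 1; Package in week 2; Sync in week 1; Docs in week 2

Checking: Build(week 1) before Docs(week 2); Deploy(week 1) before Package(week 2); Build=week 1 in [week 1,week 4]; Triage=week 2 in [week 2,week 5].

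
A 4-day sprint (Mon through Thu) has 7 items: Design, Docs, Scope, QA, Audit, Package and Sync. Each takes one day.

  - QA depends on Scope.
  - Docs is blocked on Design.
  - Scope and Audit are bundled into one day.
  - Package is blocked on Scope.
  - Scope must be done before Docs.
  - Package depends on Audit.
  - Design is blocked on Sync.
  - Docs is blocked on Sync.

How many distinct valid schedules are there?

55

Splitting on Design: it can be Tue (27), Wed (28). Listing each branch's schedules as (Docs, Scope, QA, Audit, Package, Sync):
Design=Tue: (Wed,Mon,Tue,Mon,Tue,Mon) (Wed,Mon,Tue,Mon,Wed,Mon) (Wed,Mon,Tue,Mon,Thu,Mon) (Wed,Mon,Wed,Mon,Tue,Mon) (Wed,Mon,Wed,Mon,Wed,Mon) (Wed,Mon,Wed,Mon,Thu,Mon) (Wed,Mon,Thu,Mon,Tue,Mon) (Wed,Mon,Thu,Mon,Wed,Mon) (Wed,Mon,Thu,Mon,Thu,Mon) (Wed,Tue,Wed,Tue,Wed,Mon) (Wed,Tue,Wed,Tue,Thu,Mon) (Wed,Tue,Thu,Tue,Wed,Mon) (Wed,Tue,Thu,Tue,Thu,Mon) (Thu,Mon,Tue,Mon,Tue,Mon) (Thu,Mon,Tue,Mon,Wed,Mon) (Thu,Mon,Tue,Mon,Thu,Mon) (Thu,Mon,Wed,Mon,Tue,Mon) (Thu,Mon,Wed,Mon,Wed,Mon) (Thu,Mon,Wed,Mon,Thu,Mon) (Thu,Mon,Thu,Mon,Tue,Mon) (Thu,Mon,Thu,Mon,Wed,Mon) (Thu,Mon,Thu,Mon,Thu,Mon) (Thu,Tue,Wed,Tue,Wed,Mon) (Thu,Tue,Wed,Tue,Thu,Mon) (Thu,Tue,Thu,Tue,Wed,Mon) (Thu,Tue,Thu,Tue,Thu,Mon) (Thu,Wed,Thu,Wed,Thu,Mon) — 27.
Design=Wed: (Thu,Mon,Tue,Mon,Tue,Mon) (Thu,Mon,Tue,Mon,Tue,Tue) (Thu,Mon,Tue,Mon,Wed,Mon) (Thu,Mon,Tue,Mon,Wed,Tue) (Thu,Mon,Tue,Mon,Thu,Mon) (Thu,Mon,Tue,Mon,Thu,Tue) (Thu,Mon,Wed,Mon,Tue,Mon) (Thu,Mon,Wed,Mon,Tue,Tue) (Thu,Mon,Wed,Mon,Wed,Mon) (Thu,Mon,Wed,Mon,Wed,Tue) (Thu,Mon,Wed,Mon,Thu,Mon) (Thu,Mon,Wed,Mon,Thu,Tue) (Thu,Mon,Thu,Mon,Tue,Mon) (Thu,Mon,Thu,Mon,Tue,Tue) (Thu,Mon,Thu,Mon,Wed,Mon) (Thu,Mon,Thu,Mon,Wed,Tue) (Thu,Mon,Thu,Mon,Thu,Mon) (Thu,Mon,Thu,Mon,Thu,Tue) (Thu,Tue,Wed,Tue,Wed,Mon) (Thu,Tue,Wed,Tue,Wed,Tue) (Thu,Tue,Wed,Tue,Thu,Mon) (Thu,Tue,Wed,Tue,Thu,Tue) (Thu,Tue,Thu,Tue,Wed,Mon) (Thu,Tue,Thu,Tue,Wed,Tue) (Thu,Tue,Thu,Tue,Thu,Mon) (Thu,Tue,Thu,Tue,Thu,Tue) (Thu,Wed,Thu,Wed,Thu,Mon) (Thu,Wed,Thu,Wed,Thu,Tue) — 28.
Summing: 27 + 28 = 55.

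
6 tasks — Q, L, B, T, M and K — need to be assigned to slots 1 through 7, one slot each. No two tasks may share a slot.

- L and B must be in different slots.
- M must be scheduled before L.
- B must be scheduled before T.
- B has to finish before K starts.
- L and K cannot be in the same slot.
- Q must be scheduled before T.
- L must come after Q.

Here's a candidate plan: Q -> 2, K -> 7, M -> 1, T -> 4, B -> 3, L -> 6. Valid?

B must be scheduled before T — holds.
No two tasks may share a slot — holds.
Q must be scheduled before T — holds.
M must be scheduled before L — holds.
L and K cannot be in the same slot — holds.
L must come after Q — holds.
B has to finish before K starts — holds.
L and B must be in different slots — holds.

Yes, all constraints hold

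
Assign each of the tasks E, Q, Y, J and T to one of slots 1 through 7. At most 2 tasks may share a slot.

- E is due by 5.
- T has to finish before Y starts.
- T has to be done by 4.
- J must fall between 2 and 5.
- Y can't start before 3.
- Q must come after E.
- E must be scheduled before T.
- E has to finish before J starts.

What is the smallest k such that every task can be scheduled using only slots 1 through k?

3 slots

The precedence chain requires at least 3 distinct slots.
With at most 2 per slot and 5 tasks, at least 3 slots are needed.
3 works (last occupied slot: 3): for example E=1, J=2, Q=3, Y=3, T=2.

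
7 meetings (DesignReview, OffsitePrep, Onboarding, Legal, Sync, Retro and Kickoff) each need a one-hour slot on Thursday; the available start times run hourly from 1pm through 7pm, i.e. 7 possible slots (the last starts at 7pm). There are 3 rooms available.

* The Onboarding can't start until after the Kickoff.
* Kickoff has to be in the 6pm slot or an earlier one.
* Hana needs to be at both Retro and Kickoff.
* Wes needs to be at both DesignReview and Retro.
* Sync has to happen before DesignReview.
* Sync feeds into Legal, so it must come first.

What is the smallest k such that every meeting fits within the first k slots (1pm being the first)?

3 slots

The precedence chain requires at least 2 distinct slots.
With at most 3 per slot and 7 meetings, at least 3 slots are needed.
3 works (last occupied slot: 3pm): for example Kickoff -> 1pm; Legal -> 2pm; Sync -> 1pm; Onboarding -> 2pm; Retro -> 3pm; DesignReview -> 2pm; OffsitePrep -> 1pm.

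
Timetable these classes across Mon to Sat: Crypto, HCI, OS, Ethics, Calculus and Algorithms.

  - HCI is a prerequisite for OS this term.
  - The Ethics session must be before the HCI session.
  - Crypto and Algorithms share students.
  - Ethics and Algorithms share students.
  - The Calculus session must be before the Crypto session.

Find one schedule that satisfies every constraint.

OS -> Wed, HCI -> Tue, Algorithms -> Wed, Crypto -> Tue, Ethics -> Mon, Calculus -> Mon

Checking: HCI(Tue) before OS(Wed); Calculus(Mon) before Crypto(Tue); Ethics(Mon) before HCI(Tue); Ethics(Mon) != Algorithms(Wed); Crypto(Tue) != Algorithms(Wed).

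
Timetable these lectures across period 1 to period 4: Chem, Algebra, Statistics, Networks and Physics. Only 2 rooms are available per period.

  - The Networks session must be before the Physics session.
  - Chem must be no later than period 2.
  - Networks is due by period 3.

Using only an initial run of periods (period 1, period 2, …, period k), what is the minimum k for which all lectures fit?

The precedence chain requires at least 2 distinct periods.
With at most 2 per period and 5 lectures, at least 3 periods are needed.
3 works (last occupied period: period 3): for example Physics in period 2, Chem in period 1, Algebra in period 2, Networks in period 1, Statistics in period 3.

3 periods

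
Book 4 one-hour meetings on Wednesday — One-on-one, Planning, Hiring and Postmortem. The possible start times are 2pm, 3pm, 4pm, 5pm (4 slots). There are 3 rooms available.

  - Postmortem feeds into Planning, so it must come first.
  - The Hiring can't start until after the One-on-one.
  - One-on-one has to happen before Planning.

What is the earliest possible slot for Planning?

Precedence pushes Planning to at least 3pm.
Planning at 3pm is achievable: One-on-one -> 2pm, Postmortem -> 2pm, Hiring -> 3pm, Planning -> 3pm.

3pm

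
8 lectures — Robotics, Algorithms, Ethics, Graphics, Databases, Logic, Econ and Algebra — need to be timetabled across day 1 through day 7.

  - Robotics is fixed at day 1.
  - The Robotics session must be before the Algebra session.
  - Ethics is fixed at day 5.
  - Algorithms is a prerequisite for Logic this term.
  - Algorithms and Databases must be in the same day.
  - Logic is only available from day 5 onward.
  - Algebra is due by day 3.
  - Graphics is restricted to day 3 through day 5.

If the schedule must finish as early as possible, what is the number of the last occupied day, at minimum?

The precedence chain requires at least 2 distinct days.
Ethics can't be placed before day 5, so the schedule must run through at least day 5.
5 works (last occupied day: day 5): for example Algebra=day 2, Graphics=day 3, Databases=day 1, Robotics=day 1, Ethics=day 5, Algorithms=day 1, Logic=day 5, Econ=day 1.

5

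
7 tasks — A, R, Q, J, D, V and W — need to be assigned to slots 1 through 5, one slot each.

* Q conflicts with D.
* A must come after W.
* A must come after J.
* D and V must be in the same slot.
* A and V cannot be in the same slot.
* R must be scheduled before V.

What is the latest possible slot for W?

4

Downstream work caps W at 4.
W at 4 is achievable: V in 2; R in 1; A in 5; Q in 1; D in 2; J in 1; W in 4.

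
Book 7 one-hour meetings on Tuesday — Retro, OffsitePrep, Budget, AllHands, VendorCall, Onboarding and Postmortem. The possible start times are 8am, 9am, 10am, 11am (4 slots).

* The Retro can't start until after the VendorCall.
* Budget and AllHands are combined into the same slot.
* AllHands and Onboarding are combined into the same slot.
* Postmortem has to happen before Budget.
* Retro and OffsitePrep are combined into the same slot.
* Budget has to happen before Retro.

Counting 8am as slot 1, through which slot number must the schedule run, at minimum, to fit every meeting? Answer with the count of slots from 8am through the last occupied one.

The precedence chain requires at least 3 distinct slots.
3 works (last occupied slot: 10am): for example VendorCall -> 8am, Postmortem -> 8am, Budget -> 9am, AllHands -> 9am, OffsitePrep -> 10am, Retro -> 10am, Onboarding -> 9am.

3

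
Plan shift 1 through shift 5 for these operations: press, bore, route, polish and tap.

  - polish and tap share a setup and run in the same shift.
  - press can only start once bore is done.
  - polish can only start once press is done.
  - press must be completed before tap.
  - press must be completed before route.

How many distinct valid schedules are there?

20

Splitting on press: it can be shift 2 (9), shift 3 (8), shift 4 (3). Listing each branch's schedules as (bore, route, polish, tap) by shift number:
press=shift 2: (1,3,3,3) (1,3,4,4) (1,3,5,5) (1,4,3,3) (1,4,4,4) (1,4,5,5) (1,5,3,3) (1,5,4,4) (1,5,5,5) — 9.
press=shift 3: (1,4,4,4) (1,4,5,5) (1,5,4,4) (1,5,5,5) (2,4,4,4) (2,4,5,5) (2,5,4,4) (2,5,5,5) — 8.
press=shift 4: (1,5,5,5) (2,5,5,5) (3,5,5,5) — 3.
Summing: 9 + 8 + 3 = 20.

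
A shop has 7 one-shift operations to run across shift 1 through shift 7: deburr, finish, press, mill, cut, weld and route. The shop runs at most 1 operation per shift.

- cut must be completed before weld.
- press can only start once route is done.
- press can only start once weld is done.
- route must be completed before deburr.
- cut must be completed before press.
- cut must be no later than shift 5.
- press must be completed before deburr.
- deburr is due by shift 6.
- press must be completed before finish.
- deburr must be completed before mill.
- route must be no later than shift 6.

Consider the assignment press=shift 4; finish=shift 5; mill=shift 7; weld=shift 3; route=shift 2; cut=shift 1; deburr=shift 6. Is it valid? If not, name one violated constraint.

Yes, all constraints hold

deburr must be completed before mill — holds.
route must be completed before deburr — holds.
cut must be no later than shift 5 — holds.
The shop runs at most 1 operation per shift — holds.
press can only start once weld is done — holds.
deburr is due by shift 6 — holds.
cut must be completed before weld — holds.
cut must be completed before press — holds.
press must be completed before finish — holds.
route must be no later than shift 6 — holds.
press can only start once route is done — holds.
press must be completed before deburr — holds.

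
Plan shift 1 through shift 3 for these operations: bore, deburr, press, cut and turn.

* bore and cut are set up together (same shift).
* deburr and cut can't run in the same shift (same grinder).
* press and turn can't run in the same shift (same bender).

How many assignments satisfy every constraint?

36

Splitting on bore: it can be shift 1 (12), shift 2 (12), shift 3 (12). Listing each branch's schedules as (deburr, press, cut, turn) by shift number:
bore=shift 1: (2,1,1,2) (2,1,1,3) (2,2,1,1) (2,2,1,3) (2,3,1,1) (2,3,1,2) (3,1,1,2) (3,1,1,3) (3,2,1,1) (3,2,1,3) (3,3,1,1) (3,3,1,2) — 12.
bore=shift 2: (1,1,2,2) (1,1,2,3) (1,2,2,1) (1,2,2,3) (1,3,2,1) (1,3,2,2) (3,1,2,2) (3,1,2,3) (3,2,2,1) (3,2,2,3) (3,3,2,1) (3,3,2,2) — 12.
bore=shift 3: (1,1,3,2) (1,1,3,3) (1,2,3,1) (1,2,3,3) (1,3,3,1) (1,3,3,2) (2,1,3,2) (2,1,3,3) (2,2,3,1) (2,2,3,3) (2,3,3,1) (2,3,3,2) — 12.
Summing: 12 + 12 + 12 = 36.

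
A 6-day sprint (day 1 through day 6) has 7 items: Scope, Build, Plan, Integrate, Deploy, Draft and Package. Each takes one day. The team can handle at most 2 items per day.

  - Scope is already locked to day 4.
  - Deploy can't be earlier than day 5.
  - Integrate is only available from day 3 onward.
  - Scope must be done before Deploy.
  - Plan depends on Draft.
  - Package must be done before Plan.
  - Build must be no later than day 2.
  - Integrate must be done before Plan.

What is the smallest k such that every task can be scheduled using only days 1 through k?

The precedence chain requires at least 2 distinct days.
With at most 2 per day and 7 tasks, at least 4 days are needed.
Deploy can't be placed before day 5, so the schedule must run through at least day 5.
5 works (last occupied day: day 5): for example Draft in day 1; Integrate in day 3; Package in day 2; Build in day 1; Plan in day 4; Scope in day 4; Deploy in day 5.

5 days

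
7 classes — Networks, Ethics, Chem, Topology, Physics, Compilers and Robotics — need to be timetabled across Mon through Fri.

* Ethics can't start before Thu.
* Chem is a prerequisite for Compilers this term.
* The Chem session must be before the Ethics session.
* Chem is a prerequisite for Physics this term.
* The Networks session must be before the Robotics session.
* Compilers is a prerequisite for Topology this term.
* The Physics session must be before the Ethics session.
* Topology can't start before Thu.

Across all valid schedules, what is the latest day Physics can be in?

Thu

Precedence pushes Physics to at least Tue; downstream work caps Physics at Thu.
Physics at Thu is achievable: Compilers -> Tue; Robotics -> Tue; Chem -> Mon; Networks -> Mon; Topology -> Thu; Physics -> Thu; Ethics -> Fri.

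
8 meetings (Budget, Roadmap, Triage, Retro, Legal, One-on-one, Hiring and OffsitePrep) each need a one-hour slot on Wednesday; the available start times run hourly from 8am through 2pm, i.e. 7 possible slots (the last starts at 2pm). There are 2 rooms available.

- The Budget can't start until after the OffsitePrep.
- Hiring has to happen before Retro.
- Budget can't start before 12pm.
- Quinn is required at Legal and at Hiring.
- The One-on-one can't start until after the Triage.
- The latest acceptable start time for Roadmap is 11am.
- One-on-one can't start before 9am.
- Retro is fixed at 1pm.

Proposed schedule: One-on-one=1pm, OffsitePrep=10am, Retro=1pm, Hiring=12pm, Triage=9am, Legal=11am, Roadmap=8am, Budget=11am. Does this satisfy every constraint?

Quinn is required at Legal and at Hiring — holds.
The Budget can't start until after the OffsitePrep — holds.
The latest acceptable start time for Roadmap is 11am — holds.
The One-on-one can't start until after the Triage — holds.
Budget can't start before 12pm — violated.
There are 2 rooms available — holds.
One-on-one can't start before 9am — holds.
Hiring has to happen before Retro — holds.
Retro is fixed at 1pm — holds.

No — it violates: Budget can't start before 12pm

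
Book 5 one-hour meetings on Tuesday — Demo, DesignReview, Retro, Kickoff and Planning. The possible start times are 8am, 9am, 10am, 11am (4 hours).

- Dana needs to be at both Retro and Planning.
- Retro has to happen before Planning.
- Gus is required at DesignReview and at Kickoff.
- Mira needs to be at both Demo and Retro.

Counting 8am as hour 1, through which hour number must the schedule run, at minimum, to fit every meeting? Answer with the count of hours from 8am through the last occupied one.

2

The precedence chain requires at least 2 distinct hours.
2 works (last occupied hour: 9am): for example Kickoff -> 9am; Demo -> 9am; Planning -> 9am; DesignReview -> 8am; Retro -> 8am.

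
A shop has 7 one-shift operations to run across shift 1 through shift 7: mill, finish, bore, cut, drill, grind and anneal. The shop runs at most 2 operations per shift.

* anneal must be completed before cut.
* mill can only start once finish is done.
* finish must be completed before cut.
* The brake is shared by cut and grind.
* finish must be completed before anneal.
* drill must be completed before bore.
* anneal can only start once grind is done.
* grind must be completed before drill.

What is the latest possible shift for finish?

Downstream work caps finish at shift 5.
finish at shift 5 is achievable: drill -> shift 2; cut -> shift 7; finish -> shift 5; anneal -> shift 6; mill -> shift 6; grind -> shift 1; bore -> shift 3.

shift 5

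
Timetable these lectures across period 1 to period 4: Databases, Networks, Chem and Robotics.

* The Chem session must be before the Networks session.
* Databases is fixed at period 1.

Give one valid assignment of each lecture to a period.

Databases in period 1; Networks in period 2; Robotics in period 1; Chem in period 1

Checking: Chem(period 1) before Networks(period 2); Databases=period 1 in [period 1,period 1].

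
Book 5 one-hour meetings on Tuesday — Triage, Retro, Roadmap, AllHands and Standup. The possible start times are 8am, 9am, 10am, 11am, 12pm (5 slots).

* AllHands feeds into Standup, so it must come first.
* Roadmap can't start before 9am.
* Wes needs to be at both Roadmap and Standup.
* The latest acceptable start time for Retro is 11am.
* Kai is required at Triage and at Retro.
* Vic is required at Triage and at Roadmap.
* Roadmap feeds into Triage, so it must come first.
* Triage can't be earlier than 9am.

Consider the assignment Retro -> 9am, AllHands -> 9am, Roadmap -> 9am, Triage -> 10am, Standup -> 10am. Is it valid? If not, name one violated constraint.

Triage can't be earlier than 9am — holds.
Kai is required at Triage and at Retro — holds.
Vic is required at Triage and at Roadmap — holds.
AllHands feeds into Standup, so it must come first — holds.
Roadmap feeds into Triage, so it must come first — holds.
The latest acceptable start time for Retro is 11am — holds.
Wes needs to be at both Roadmap and Standup — holds.
Roadmap can't start before 9am — holds.

Yes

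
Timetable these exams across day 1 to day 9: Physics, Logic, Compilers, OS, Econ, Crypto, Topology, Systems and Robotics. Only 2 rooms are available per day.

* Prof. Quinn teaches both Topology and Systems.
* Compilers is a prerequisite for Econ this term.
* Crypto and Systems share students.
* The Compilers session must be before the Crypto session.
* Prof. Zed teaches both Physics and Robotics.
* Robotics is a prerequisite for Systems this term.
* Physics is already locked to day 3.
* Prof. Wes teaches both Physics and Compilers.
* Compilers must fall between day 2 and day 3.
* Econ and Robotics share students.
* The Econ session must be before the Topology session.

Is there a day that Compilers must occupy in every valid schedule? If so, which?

Compilers's window is day 2–day 3.
Physics is fixed at day 3, and Compilers can't share a day with Physics.
So Compilers must be day 2.

day 2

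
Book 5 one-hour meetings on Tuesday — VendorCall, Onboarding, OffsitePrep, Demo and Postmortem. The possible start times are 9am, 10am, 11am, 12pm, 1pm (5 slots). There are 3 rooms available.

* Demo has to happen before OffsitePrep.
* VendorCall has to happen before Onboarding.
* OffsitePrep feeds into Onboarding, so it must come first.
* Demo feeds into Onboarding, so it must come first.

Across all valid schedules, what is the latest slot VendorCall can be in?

Downstream work caps VendorCall at 12pm.
VendorCall at 12pm is achievable: Onboarding=1pm, OffsitePrep=10am, Postmortem=9am, Demo=9am, VendorCall=12pm.

12pm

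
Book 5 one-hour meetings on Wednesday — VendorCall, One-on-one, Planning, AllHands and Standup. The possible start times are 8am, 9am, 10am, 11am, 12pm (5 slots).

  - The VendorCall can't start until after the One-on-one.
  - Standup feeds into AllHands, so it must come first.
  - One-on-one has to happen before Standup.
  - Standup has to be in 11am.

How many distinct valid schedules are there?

Splitting on VendorCall: it can be 9am (5), 10am (10), 11am (15), 12pm (15). Listing each branch's schedules as (One-on-one, Planning, AllHands, Standup):
VendorCall=9am: (8am,8am,12pm,11am) (8am,9am,12pm,11am) (8am,10am,12pm,11am) (8am,11am,12pm,11am) (8am,12pm,12pm,11am) — 5.
VendorCall=10am: (8am,8am,12pm,11am) (8am,9am,12pm,11am) (8am,10am,12pm,11am) (8am,11am,12pm,11am) (8am,12pm,12pm,11am) (9am,8am,12pm,11am) (9am,9am,12pm,11am) (9am,10am,12pm,11am) (9am,11am,12pm,11am) (9am,12pm,12pm,11am) — 10.
VendorCall=11am: (8am,8am,12pm,11am) (8am,9am,12pm,11am) (8am,10am,12pm,11am) (8am,11am,12pm,11am) (8am,12pm,12pm,11am) (9am,8am,12pm,11am) (9am,9am,12pm,11am) (9am,10am,12pm,11am) (9am,11am,12pm,11am) (9am,12pm,12pm,11am) (10am,8am,12pm,11am) (10am,9am,12pm,11am) (10am,10am,12pm,11am) (10am,11am,12pm,11am) (10am,12pm,12pm,11am) — 15.
VendorCall=12pm: (8am,8am,12pm,11am) (8am,9am,12pm,11am) (8am,10am,12pm,11am) (8am,11am,12pm,11am) (8am,12pm,12pm,11am) (9am,8am,12pm,11am) (9am,9am,12pm,11am) (9am,10am,12pm,11am) (9am,11am,12pm,11am) (9am,12pm,12pm,11am) (10am,8am,12pm,11am) (10am,9am,12pm,11am) (10am,10am,12pm,11am) (10am,11am,12pm,11am) (10am,12pm,12pm,11am) — 15.
Summing: 5 + 10 + 15 + 15 = 45.

45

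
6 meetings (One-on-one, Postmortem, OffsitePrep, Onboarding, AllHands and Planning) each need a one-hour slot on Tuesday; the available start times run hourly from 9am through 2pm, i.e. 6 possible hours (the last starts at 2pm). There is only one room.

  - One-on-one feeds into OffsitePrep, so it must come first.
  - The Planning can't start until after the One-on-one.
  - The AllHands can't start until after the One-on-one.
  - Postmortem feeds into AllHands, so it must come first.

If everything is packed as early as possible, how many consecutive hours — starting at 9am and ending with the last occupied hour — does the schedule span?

The precedence chain requires at least 2 distinct hours.
With at most 1 per hour and 6 meetings, at least 6 hours are needed.
6 works (last occupied hour: 2pm): for example Planning=1pm, AllHands=11am, Onboarding=2pm, Postmortem=10am, One-on-one=9am, OffsitePrep=12pm.

6 hours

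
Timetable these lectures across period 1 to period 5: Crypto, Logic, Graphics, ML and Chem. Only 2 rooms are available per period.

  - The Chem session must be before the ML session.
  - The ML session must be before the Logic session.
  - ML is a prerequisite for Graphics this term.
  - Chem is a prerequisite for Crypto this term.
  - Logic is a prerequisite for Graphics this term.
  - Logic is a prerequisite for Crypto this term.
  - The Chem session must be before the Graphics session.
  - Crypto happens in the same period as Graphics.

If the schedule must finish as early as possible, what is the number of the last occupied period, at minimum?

The precedence chain requires at least 4 distinct periods.
With at most 2 per period and 5 lectures, at least 3 periods are needed.
4 works (last occupied period: period 4): for example Chem -> period 1; Logic -> period 3; Graphics -> period 4; ML -> period 2; Crypto -> period 4.

period 4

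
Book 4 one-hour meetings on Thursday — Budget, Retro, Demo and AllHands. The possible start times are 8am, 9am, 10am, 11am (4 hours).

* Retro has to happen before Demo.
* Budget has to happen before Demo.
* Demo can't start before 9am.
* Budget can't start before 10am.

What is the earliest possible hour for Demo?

Demo is available from 9am; precedence pushes Demo to at least 11am.
Demo at 11am is achievable: AllHands in 8am, Budget in 10am, Retro in 8am, Demo in 11am.

11am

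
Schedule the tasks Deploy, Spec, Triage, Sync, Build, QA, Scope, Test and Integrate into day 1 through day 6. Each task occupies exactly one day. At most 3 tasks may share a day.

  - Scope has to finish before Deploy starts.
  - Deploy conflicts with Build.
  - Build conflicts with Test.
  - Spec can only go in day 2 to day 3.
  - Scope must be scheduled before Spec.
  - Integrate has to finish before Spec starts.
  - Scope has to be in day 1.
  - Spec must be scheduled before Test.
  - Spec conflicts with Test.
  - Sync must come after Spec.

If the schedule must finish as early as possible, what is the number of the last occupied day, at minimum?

3

The precedence chain requires at least 3 distinct days.
With at most 3 per day and 9 tasks, at least 3 days are needed.
3 works (last occupied day: day 3): for example Integrate -> day 1; Build -> day 1; Test -> day 3; QA -> day 3; Sync -> day 3; Spec -> day 2; Triage -> day 2; Scope -> day 1; Deploy -> day 2.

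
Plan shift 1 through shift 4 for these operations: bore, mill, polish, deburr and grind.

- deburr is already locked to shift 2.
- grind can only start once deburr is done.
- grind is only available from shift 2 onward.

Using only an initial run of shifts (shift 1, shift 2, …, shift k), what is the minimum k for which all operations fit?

3 shifts

The precedence chain requires at least 2 distinct shifts.
Propagating the time windows through the other constraints, grind can't land before shift 3, so the schedule must run through at least shift 3.
3 works (last occupied shift: shift 3): for example bore in shift 1; mill in shift 1; grind in shift 3; polish in shift 1; deburr in shift 2.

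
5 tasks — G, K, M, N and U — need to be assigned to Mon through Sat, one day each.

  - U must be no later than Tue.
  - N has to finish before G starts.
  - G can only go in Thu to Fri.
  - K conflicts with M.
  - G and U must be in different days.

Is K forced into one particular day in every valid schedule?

K can be Mon (e.g. M in Tue; K in Mon; N in Mon; G in Thu; U in Mon) or Tue (e.g. K in Tue; G in Thu; U in Mon; N in Mon; M in Mon).

No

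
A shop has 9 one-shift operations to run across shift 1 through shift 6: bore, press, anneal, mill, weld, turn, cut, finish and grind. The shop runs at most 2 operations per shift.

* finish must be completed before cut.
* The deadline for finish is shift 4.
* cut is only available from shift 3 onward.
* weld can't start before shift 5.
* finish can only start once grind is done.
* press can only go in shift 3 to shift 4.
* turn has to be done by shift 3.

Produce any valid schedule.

anneal=shift 4, mill=shift 4, cut=shift 3, turn=shift 1, grind=shift 1, weld=shift 5, press=shift 3, bore=shift 2, finish=shift 2

Checking: finish(shift 2) before cut(shift 3); grind(shift 1) before finish(shift 2); weld=shift 5 in [shift 5,shift 6]; press=shift 3 in [shift 3,shift 4]; finish=shift 2 in [shift 1,shift 4]; cut=shift 3 in [shift 3,shift 6]; turn=shift 1 in [shift 1,shift 3]; max 2 per shift (cap 2).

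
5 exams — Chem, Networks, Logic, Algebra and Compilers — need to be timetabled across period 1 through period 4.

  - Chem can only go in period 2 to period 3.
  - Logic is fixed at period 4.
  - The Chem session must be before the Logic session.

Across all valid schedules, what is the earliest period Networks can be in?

period 1

Networks at period 1 is achievable: Algebra in period 1; Logic in period 4; Compilers in period 1; Chem in period 2; Networks in period 1.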